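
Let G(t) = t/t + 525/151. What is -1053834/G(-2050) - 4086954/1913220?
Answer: -2114245985336/8981505 ≈ -2.3540e+5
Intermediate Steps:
G(t) = 676/151 (G(t) = 1 + 525*(1/151) = 1 + 525/151 = 676/151)
-1053834/G(-2050) - 4086954/1913220 = -1053834/676/151 - 4086954/1913220 = -1053834*151/676 - 4086954*1/1913220 = -79564467/338 - 227053/106290 = -2114245985336/8981505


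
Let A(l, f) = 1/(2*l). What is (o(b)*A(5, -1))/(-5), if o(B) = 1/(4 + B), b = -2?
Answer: -1/100 ≈ -0.010000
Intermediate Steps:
A(l, f) = 1/(2*l)
(o(b)*A(5, -1))/(-5) = (((1/2)/5)/(4 - 2))/(-5) = (((1/2)*(1/5))/2)*(-1/5) = ((1/2)*(1/10))*(-1/5) = (1/20)*(-1/5) = -1/100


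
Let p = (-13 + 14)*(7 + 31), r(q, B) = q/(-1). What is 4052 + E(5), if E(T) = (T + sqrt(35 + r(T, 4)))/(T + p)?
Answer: 174241/43 + sqrt(30)/43 ≈ 4052.2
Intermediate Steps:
r(q, B) = -q (r(q, B) = q*(-1) = -q)
p = 38 (p = 1*38 = 38)
E(T) = (T + sqrt(35 - T))/(38 + T) (E(T) = (T + sqrt(35 - T))/(T + 38) = (T + sqrt(35 - T))/(38 + T))
4052 + E(5) = 4052 + (5 + sqrt(35 - 1*5))/(38 + 5) = 4052 + (5 + sqrt(35 - 5))/43 = 4052 + (5 + sqrt(30))/43 = 4052 + (5/43 + sqrt(30)/43) = 174241/43 + sqrt(30)/43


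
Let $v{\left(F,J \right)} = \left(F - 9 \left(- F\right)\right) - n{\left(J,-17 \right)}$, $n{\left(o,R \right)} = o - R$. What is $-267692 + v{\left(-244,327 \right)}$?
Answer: $-270476$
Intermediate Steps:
$v{\left(F,J \right)} = -17 - J + 10 F$ ($v{\left(F,J \right)} = \left(F - 9 \left(- F\right)\right) - \left(J - -17\right) = \left(F + 9 F\right) - \left(J + 17\right) = 10 F - \left(17 + J\right) = -17 - J + 10 F$)
$-267692 + v{\left(-244,327 \right)} = -267692 - 2784 = -270476$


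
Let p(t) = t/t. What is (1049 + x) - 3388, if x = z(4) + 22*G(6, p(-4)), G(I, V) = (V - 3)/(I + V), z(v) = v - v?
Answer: -16417/7 ≈ -2345.3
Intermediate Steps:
z(v) = 0
p(t) = 1
G(I, V) = (-3 + V)/(I + V)
x = -44/7 (x = 0 + 22*((-3 + 1)/(6 + 1)) = 0 + 22*(-2/7) = 0 - 44/7 = -44/7 ≈ -6.2857)
(1049 + x) - 3388 = (1049 - 44/7) - 3388 = 7299/7 - 3388 = -16417/7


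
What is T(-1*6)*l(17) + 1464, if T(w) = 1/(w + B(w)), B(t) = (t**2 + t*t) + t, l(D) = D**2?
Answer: 88129/60 ≈ 1468.8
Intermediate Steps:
B(t) = t + 2*t**2 (B(t) = (t**2 + t**2) + t = 2*t**2 + t = t + 2*t**2)
T(w) = 1/(w + w*(1 + 2*w))
T(-1*6)*l(17) + 1464 = (1/(2*((-1*6))*(1 - 1*6)))*17**2 + 1464 = ((1/2)/(-6*(1 - 6)))*289 + 1464 = ((1/2)*(-1/6)/(-5))*289 + 1464 = ((1/2)*(-1/6)*(-1/5))*289 + 1464 = (1/60)*289 + 1464 = 289/60 + 1464 = 88129/60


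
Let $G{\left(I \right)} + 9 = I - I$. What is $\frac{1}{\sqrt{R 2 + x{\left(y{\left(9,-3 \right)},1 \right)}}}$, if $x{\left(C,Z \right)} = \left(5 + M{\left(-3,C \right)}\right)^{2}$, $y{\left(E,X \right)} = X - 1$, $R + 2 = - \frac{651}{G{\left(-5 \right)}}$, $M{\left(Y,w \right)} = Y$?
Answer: $\frac{\sqrt{1302}}{434} \approx 0.083141$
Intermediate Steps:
$G{\left(I \right)} = -9$ ($G{\left(I \right)} = -9 + \left(I - I\right) = -9 + 0 = -9$)
$R = \frac{211}{3}$ ($R = -2 - \frac{651}{-9} = -2 - - \frac{217}{3} = -2 + \frac{217}{3} = \frac{211}{3} \approx 70.333$)
$y{\left(E,X \right)} = -1 + X$
$x{\left(C,Z \right)} = 4$ ($x{\left(C,Z \right)} = \left(5 - 3\right)^{2} = 2^{2} = 4$)
$\frac{1}{\sqrt{R 2 + x{\left(y{\left(9,-3 \right)},1 \right)}}} = \frac{1}{\sqrt{\frac{211}{3} \cdot 2 + 4}} = \frac{1}{\sqrt{\frac{422}{3} + 4}} = \frac{1}{\sqrt{\frac{434}{3}}} = \frac{1}{\frac{1}{3} \sqrt{1302}} = \frac{\sqrt{1302}}{434}$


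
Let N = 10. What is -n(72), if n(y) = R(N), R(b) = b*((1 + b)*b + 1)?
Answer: -1110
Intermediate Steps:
R(b) = b*(1 + b*(1 + b)) (R(b) = b*(b*(1 + b) + 1) = b*(1 + b*(1 + b)))
n(y) = 1110 (n(y) = 10*(1 + 10 + 10**2) = 10*(1 + 10 + 100) = 10*111 = 1110)
-n(72) = -1*1110 = -1110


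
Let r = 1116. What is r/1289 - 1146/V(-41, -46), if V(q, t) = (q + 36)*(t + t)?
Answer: -481917/296470 ≈ -1.6255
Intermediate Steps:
V(q, t) = 2*t*(36 + q) (V(q, t) = (36 + q)*(2*t) = 2*t*(36 + q))
r/1289 - 1146/V(-41, -46) = 1116/1289 - 1146*(-1/(92*(36 - 41))) = 1116*(1/1289) - 1146/(2*(-46)*(-5)) = 1116/1289 - 1146/460 = 1116/1289 - 1146*1/460 = 1116/1289 - 573/230 = -481917/296470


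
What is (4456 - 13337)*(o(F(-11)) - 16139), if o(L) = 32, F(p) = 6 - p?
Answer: 143046267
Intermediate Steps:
(4456 - 13337)*(o(F(-11)) - 16139) = (4456 - 13337)*(32 - 16139) = -8881*(-16107) = 143046267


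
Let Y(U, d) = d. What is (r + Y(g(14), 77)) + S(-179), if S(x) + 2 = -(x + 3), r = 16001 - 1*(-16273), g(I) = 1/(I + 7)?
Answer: 32525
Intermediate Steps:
g(I) = 1/(7 + I)
r = 32274 (r = 16001 + 16273 = 32274)
S(x) = -5 - x (S(x) = -2 - (x + 3) = -2 - (3 + x) = -2 + (-3 - x) = -5 - x)
(r + Y(g(14), 77)) + S(-179) = (32274 + 77) + (-5 - 1*(-179)) = 32351 + (-5 + 179) = 32351 + 174 = 32525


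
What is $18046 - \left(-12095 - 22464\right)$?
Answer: $52605$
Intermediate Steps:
$18046 - \left(-12095 - 22464\right) = 18046 - -34559 = 18046 + 34559 = 52605$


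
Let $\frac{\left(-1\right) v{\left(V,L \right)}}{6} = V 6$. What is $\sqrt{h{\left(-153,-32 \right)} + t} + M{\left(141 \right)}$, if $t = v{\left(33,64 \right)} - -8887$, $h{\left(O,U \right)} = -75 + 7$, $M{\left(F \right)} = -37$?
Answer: $-37 + \sqrt{7631} \approx 50.356$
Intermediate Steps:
$v{\left(V,L \right)} = - 36 V$ ($v{\left(V,L \right)} = - 6 V 6 = - 6 \cdot 6 V = - 36 V$)
$h{\left(O,U \right)} = -68$
$t = 7699$ ($t = \left(-36\right) 33 - -8887 = -1188 + 8887 = 7699$)
$\sqrt{h{\left(-153,-32 \right)} + t} + M{\left(141 \right)} = \sqrt{-68 + 7699} - 37 = \sqrt{7631} - 37 = -37 + \sqrt{7631}$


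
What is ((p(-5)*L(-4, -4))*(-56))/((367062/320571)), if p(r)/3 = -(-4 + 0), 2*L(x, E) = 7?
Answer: -125663832/61177 ≈ -2054.1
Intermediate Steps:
L(x, E) = 7/2 (L(x, E) = (½)*7 = 7/2)
p(r) = 12 (p(r) = 3*(-(-4 + 0)) = 3*(-1*(-4)) = 3*4 = 12)
((p(-5)*L(-4, -4))*(-56))/((367062/320571)) = ((12*(7/2))*(-56))/((367062/320571)) = (42*(-56))/((367062*(1/320571))) = -2352/122354/106857 = -2352*106857/122354 = -125663832/61177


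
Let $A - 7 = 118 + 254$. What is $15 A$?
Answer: $5685$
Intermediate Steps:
$A = 379$ ($A = 7 + \left(118 + 254\right) = 7 + 372 = 379$)
$15 A = 15 \cdot 379 = 5685$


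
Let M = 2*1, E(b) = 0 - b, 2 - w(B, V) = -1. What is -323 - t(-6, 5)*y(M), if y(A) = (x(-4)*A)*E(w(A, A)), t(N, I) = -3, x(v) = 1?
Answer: -341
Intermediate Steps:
w(B, V) = 3 (w(B, V) = 2 - 1*(-1) = 2 + 1 = 3)
E(b) = -b
M = 2
y(A) = -3*A (y(A) = (1*A)*(-1*3) = A*(-3) = -3*A)
-323 - t(-6, 5)*y(M) = -323 - (-3)*(-3*2) = -323 - (-3)*(-6) = -323 - 1*18 = -323 - 18 = -341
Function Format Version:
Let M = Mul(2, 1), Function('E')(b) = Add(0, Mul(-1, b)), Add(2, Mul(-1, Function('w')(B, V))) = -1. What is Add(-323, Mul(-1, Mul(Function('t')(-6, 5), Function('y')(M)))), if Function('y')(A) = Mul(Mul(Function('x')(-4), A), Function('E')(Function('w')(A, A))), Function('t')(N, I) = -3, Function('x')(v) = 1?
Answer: -341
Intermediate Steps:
Function('w')(B, V) = 3 (Function('w')(B, V) = Add(2, Mul(-1, -1)) = Add(2, 1) = 3)
Function('E')(b) = Mul(-1, b)
M = 2
Function('y')(A) = Mul(-3, A) (Function('y')(A) = Mul(Mul(1, A), Mul(-1, 3)) = Mul(A, -3) = Mul(-3, A))
Add(-323, Mul(-1, Mul(Function('t')(-6, 5), Function('y')(M)))) = Add(-323, Mul(-1, Mul(-3, Mul(-3, 2)))) = Add(-323, Mul(-1, Mul(-3, -6))) = Add(-323, Mul(-1, 18)) = Add(-323, -18) = -341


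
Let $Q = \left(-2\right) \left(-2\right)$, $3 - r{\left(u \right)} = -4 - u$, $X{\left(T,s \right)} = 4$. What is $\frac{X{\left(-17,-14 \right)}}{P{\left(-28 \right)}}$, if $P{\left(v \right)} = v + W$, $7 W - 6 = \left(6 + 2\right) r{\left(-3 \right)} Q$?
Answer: $- \frac{14}{31} \approx -0.45161$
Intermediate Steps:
$r{\left(u \right)} = 7 + u$ ($r{\left(u \right)} = 3 - \left(-4 - u\right) = 3 + \left(4 + u\right) = 7 + u$)
$Q = 4$
$W = \frac{134}{7}$ ($W = \frac{6}{7} + \frac{\left(6 + 2\right) \left(7 - 3\right) 4}{7} = \frac{6}{7} + \frac{8 \cdot 4 \cdot 4}{7} = \frac{6}{7} + \frac{32 \cdot 4}{7} = \frac{6}{7} + \frac{1}{7} \cdot 128 = \frac{6}{7} + \frac{128}{7} = \frac{134}{7} \approx 19.143$)
$P{\left(v \right)} = \frac{134}{7} + v$ ($P{\left(v \right)} = v + \frac{134}{7} = \frac{134}{7} + v$)
$\frac{X{\left(-17,-14 \right)}}{P{\left(-28 \right)}} = \frac{4}{\frac{134}{7} - 28} = \frac{4}{- \frac{62}{7}} = 4 \left(- \frac{7}{62}\right) = - \frac{14}{31}$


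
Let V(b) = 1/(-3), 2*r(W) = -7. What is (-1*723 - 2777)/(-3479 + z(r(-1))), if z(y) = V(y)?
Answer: 5250/5219 ≈ 1.0059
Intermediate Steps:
r(W) = -7/2 (r(W) = (1/2)*(-7) = -7/2)
V(b) = -1/3
z(y) = -1/3
(-1*723 - 2777)/(-3479 + z(r(-1))) = (-1*723 - 2777)/(-3479 - 1/3) = (-723 - 2777)/(-10438/3) = -3500*(-3/10438) = 5250/5219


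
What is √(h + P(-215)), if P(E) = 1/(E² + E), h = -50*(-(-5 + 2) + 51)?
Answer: 13*I*√33820616710/46010 ≈ 51.962*I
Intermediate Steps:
h = -2700 (h = -50*(-1*(-3) + 51) = -50*(3 + 51) = -50*54 = -2700)
P(E) = 1/(E + E²)
√(h + P(-215)) = √(-2700 + 1/((-215)*(1 - 215))) = √(-2700 - 1/215/(-214)) = √(-2700 - 1/215*(-1/214)) = √(-2700 + 1/46010) = √(-124226999/46010) = 13*I*√33820616710/46010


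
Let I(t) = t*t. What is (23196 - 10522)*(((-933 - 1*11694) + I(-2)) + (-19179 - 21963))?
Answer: -681417610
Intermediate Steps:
I(t) = t²
(23196 - 10522)*(((-933 - 1*11694) + I(-2)) + (-19179 - 21963)) = (23196 - 10522)*(((-933 - 1*11694) + (-2)²) + (-19179 - 21963)) = 12674*(((-933 - 11694) + 4) - 41142) = 12674*((-12627 + 4) - 41142) = 12674*(-12623 - 41142) = 12674*(-53765) = -681417610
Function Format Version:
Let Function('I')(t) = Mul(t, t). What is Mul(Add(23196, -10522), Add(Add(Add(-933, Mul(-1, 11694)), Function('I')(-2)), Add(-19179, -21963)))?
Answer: -681417610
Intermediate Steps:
Function('I')(t) = Pow(t, 2)
Mul(Add(23196, -10522), Add(Add(Add(-933, Mul(-1, 11694)), Function('I')(-2)), Add(-19179, -21963))) = Mul(Add(23196, -10522), Add(Add(Add(-933, Mul(-1, 11694)), Pow(-2, 2)), Add(-19179, -21963))) = Mul(12674, Add(Add(Add(-933, -11694), 4), -41142)) = Mul(12674, Add(Add(-12627, 4), -41142)) = Mul(12674, Add(-12623, -41142)) = Mul(12674, -53765) = -681417610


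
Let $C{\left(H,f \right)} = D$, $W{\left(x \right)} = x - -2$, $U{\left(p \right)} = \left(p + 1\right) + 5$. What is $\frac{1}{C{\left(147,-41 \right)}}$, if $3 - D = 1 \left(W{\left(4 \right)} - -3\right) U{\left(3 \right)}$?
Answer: $- \frac{1}{78} \approx -0.012821$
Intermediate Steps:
$U{\left(p \right)} = 6 + p$ ($U{\left(p \right)} = \left(1 + p\right) + 5 = 6 + p$)
$W{\left(x \right)} = 2 + x$ ($W{\left(x \right)} = x + 2 = 2 + x$)
$D = -78$ ($D = 3 - 1 \left(\left(2 + 4\right) - -3\right) \left(6 + 3\right) = 3 - 1 \left(6 + 3\right) 9 = 3 - 1 \cdot 9 \cdot 9 = 3 - 9 \cdot 9 = 3 - 81 = -78$)
$C{\left(H,f \right)} = -78$
$\frac{1}{C{\left(147,-41 \right)}} = \frac{1}{-78} = - \frac{1}{78}$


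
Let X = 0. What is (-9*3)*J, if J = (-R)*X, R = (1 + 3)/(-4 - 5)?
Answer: 0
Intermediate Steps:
R = -4/9 (R = 4/(-9) = 4*(-⅑) = -4/9 ≈ -0.44444)
J = 0 (J = -1*(-4/9)*0 = (4/9)*0 = 0)
(-9*3)*J = -9*3*0 = -27*0 = 0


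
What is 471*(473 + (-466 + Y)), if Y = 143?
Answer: 70650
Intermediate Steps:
471*(473 + (-466 + Y)) = 471*(473 + (-466 + 143)) = 471*(473 - 323) = 471*150 = 70650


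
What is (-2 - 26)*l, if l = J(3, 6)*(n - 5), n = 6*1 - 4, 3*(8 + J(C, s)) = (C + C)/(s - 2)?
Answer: -630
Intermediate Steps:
J(C, s) = -8 + 2*C/(3*(-2 + s)) (J(C, s) = -8 + ((C + C)/(s - 2))/3 = -8 + ((2*C)/(-2 + s))/3 = -8 + (2*C/(-2 + s))/3 = -8 + 2*C/(3*(-2 + s)))
n = 2 (n = 6 - 4 = 2)
l = 45/2 (l = (2*(24 + 3 - 12*6)/(3*(-2 + 6)))*(2 - 5) = ((⅔)*(24 + 3 - 72)/4)*(-3) = ((⅔)*(¼)*(-45))*(-3) = -15/2*(-3) = 45/2 ≈ 22.500)
(-2 - 26)*l = (-2 - 26)*(45/2) = -28*45/2 = -630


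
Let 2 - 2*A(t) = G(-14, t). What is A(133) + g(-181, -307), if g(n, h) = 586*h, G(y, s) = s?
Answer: -359935/2 ≈ -1.7997e+5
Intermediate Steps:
A(t) = 1 - t/2
A(133) + g(-181, -307) = (1 - ½*133) + 586*(-307) = (1 - 133/2) - 179902 = -131/2 - 179902 = -359935/2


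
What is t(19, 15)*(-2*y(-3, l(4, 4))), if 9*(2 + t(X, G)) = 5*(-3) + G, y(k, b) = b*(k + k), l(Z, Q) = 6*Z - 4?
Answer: -480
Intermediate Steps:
l(Z, Q) = -4 + 6*Z
y(k, b) = 2*b*k (y(k, b) = b*(2*k) = 2*b*k)
t(X, G) = -11/3 + G/9 (t(X, G) = -2 + (5*(-3) + G)/9 = -2 + (-15 + G)/9 = -2 + (-5/3 + G/9) = -11/3 + G/9)
t(19, 15)*(-2*y(-3, l(4, 4))) = (-11/3 + (⅑)*15)*(-4*(-4 + 6*4)*(-3)) = (-11/3 + 5/3)*(-4*(-4 + 24)*(-3)) = -(-4)*2*20*(-3) = -(-4)*(-120) = -2*240 = -480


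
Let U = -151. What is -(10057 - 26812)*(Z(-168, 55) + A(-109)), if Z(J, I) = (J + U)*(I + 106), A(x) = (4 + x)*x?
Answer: -668759070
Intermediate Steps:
A(x) = x*(4 + x)
Z(J, I) = (-151 + J)*(106 + I) (Z(J, I) = (J - 151)*(I + 106) = (-151 + J)*(106 + I))
-(10057 - 26812)*(Z(-168, 55) + A(-109)) = -(10057 - 26812)*((-16006 - 151*55 + 106*(-168) + 55*(-168)) - 109*(4 - 109)) = -(-16755)*((-16006 - 8305 - 17808 - 9240) - 109*(-105)) = -(-16755)*(-51359 + 11445) = -(-16755)*(-39914) = -1*668759070 = -668759070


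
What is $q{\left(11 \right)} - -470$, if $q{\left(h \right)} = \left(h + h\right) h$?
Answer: $712$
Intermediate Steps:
$q{\left(h \right)} = 2 h^{2}$ ($q{\left(h \right)} = 2 h h = 2 h^{2}$)
$q{\left(11 \right)} - -470 = 2 \cdot 11^{2} - -470 = 2 \cdot 121 + 470 = 242 + 470 = 712$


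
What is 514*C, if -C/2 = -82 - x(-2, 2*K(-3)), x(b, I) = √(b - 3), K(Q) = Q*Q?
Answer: 84296 + 1028*I*√5 ≈ 84296.0 + 2298.7*I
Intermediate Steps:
K(Q) = Q²
x(b, I) = √(-3 + b)
C = 164 + 2*I*√5 (C = -2*(-82 - √(-3 - 2)) = -2*(-82 - √(-5)) = -2*(-82 - I*√5) = 164 + 2*I*√5 ≈ 164.0 + 4.4721*I)
514*C = 514*(164 + 2*I*√5) = 84296 + 1028*I*√5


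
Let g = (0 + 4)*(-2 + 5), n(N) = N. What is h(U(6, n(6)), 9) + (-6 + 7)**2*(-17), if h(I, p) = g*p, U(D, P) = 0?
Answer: 91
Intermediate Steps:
g = 12 (g = 4*3 = 12)
h(I, p) = 12*p
h(U(6, n(6)), 9) + (-6 + 7)**2*(-17) = 12*9 + (-6 + 7)**2*(-17) = 108 + 1**2*(-17) = 108 + 1*(-17) = 108 - 17 = 91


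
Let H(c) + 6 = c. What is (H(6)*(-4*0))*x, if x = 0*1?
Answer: 0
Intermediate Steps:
H(c) = -6 + c
x = 0
(H(6)*(-4*0))*x = ((-6 + 6)*(-4*0))*0 = (0*0)*0 = 0*0 = 0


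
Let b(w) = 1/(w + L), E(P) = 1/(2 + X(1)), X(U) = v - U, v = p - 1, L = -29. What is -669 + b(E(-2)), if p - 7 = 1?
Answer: -154547/231 ≈ -669.03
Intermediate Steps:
p = 8 (p = 7 + 1 = 8)
v = 7 (v = 8 - 1 = 7)
X(U) = 7 - U
E(P) = 1/8 (E(P) = 1/(2 + (7 - 1*1)) = 1/(2 + (7 - 1)) = 1/(2 + 6) = 1/8)
b(w) = 1/(-29 + w) (b(w) = 1/(w - 29) = 1/(-29 + w))
-669 + b(E(-2)) = -669 + 1/(-29 + 1/8) = -669 + 1/(-231/8) = -669 - 8/231 = -154547/231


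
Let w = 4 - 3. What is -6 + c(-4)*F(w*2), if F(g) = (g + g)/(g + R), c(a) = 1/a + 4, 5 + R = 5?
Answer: 3/2 ≈ 1.5000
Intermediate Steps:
R = 0 (R = -5 + 5 = 0)
w = 1
c(a) = 4 + 1/a
F(g) = 2 (F(g) = (g + g)/(g + 0) = (2*g)/g = 2)
-6 + c(-4)*F(w*2) = -6 + (4 + 1/(-4))*2 = -6 + (4 - 1/4)*2 = -6 + (15/4)*2 = -6 + 15/2 = 3/2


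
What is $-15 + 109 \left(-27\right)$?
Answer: $-2958$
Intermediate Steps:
$-15 + 109 \left(-27\right) = -15 - 2943 = -2958$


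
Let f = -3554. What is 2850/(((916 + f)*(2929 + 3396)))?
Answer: -57/333707 ≈ -0.00017081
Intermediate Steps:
2850/(((916 + f)*(2929 + 3396))) = 2850/(((916 - 3554)*(2929 + 3396))) = 2850/((-2638*6325)) = 2850/(-16685350) = 2850*(-1/16685350) = -57/333707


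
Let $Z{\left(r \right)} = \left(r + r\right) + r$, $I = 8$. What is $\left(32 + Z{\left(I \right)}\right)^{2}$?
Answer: $3136$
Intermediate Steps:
$Z{\left(r \right)} = 3 r$ ($Z{\left(r \right)} = 2 r + r = 3 r$)
$\left(32 + Z{\left(I \right)}\right)^{2} = \left(32 + 3 \cdot 8\right)^{2} = \left(32 + 24\right)^{2} = 56^{2} = 3136$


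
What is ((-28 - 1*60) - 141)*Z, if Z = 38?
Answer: -8702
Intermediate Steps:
((-28 - 1*60) - 141)*Z = ((-28 - 1*60) - 141)*38 = ((-28 - 60) - 141)*38 = (-88 - 141)*38 = -229*38 = -8702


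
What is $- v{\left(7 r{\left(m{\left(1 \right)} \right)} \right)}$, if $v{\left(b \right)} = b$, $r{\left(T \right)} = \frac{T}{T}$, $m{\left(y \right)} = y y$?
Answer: $-7$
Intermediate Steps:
$m{\left(y \right)} = y^{2}$
$r{\left(T \right)} = 1$
$- v{\left(7 r{\left(m{\left(1 \right)} \right)} \right)} = - 7 \cdot 1 = \left(-1\right) 7 = -7$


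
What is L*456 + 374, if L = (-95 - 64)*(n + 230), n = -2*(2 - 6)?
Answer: -17255578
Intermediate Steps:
n = 8 (n = -2*(-4) = 8)
L = -37842 (L = (-95 - 64)*(8 + 230) = -159*238 = -37842)
L*456 + 374 = -37842*456 + 374 = -17255952 + 374 = -17255578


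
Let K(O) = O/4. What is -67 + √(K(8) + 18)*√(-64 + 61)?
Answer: -67 + 2*I*√15 ≈ -67.0 + 7.746*I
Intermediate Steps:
K(O) = O/4 (K(O) = O*(¼) = O/4)
-67 + √(K(8) + 18)*√(-64 + 61) = -67 + √((¼)*8 + 18)*√(-64 + 61) = -67 + √(2 + 18)*√(-3) = -67 + √20*(I*√3) = -67 + (2*√5)*(I*√3) = -67 + 2*I*√15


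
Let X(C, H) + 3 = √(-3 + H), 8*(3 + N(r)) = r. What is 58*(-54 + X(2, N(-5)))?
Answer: -3306 + 29*I*√106/2 ≈ -3306.0 + 149.29*I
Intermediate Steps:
N(r) = -3 + r/8
X(C, H) = -3 + √(-3 + H)
58*(-54 + X(2, N(-5))) = 58*(-54 + (-3 + √(-3 + (-3 + (⅛)*(-5))))) = 58*(-54 + (-3 + √(-3 + (-3 - 5/8)))) = 58*(-54 + (-3 + √(-3 - 29/8))) = 58*(-54 + (-3 + √(-53/8))) = 58*(-54 + (-3 + I*√106/4)) = 58*(-57 + I*√106/4) = -3306 + 29*I*√106/2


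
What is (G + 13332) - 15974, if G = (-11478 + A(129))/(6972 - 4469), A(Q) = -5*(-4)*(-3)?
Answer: -6624464/2503 ≈ -2646.6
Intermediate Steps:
A(Q) = -60 (A(Q) = 20*(-3) = -60)
G = -11538/2503 (G = (-11478 - 60)/(6972 - 4469) = -11538/2503 ≈ -4.6097)
(G + 13332) - 15974 = (-11538/2503 + 13332) - 15974 = 33358458/2503 - 15974 = -6624464/2503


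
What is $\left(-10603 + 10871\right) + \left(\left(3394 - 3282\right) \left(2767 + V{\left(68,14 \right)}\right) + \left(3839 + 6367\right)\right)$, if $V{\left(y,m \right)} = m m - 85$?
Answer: $332810$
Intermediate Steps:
$V{\left(y,m \right)} = -85 + m^{2}$ ($V{\left(y,m \right)} = m^{2} - 85 = -85 + m^{2}$)
$\left(-10603 + 10871\right) + \left(\left(3394 - 3282\right) \left(2767 + V{\left(68,14 \right)}\right) + \left(3839 + 6367\right)\right) = \left(-10603 + 10871\right) + \left(\left(3394 - 3282\right) \left(2767 - \left(85 - 14^{2}\right)\right) + \left(3839 + 6367\right)\right) = 268 + \left(112 \left(2767 + \left(-85 + 196\right)\right) + 10206\right) = 268 + \left(112 \left(2767 + 111\right) + 10206\right) = 268 + \left(112 \cdot 2878 + 10206\right) = 268 + \left(322336 + 10206\right) = 268 + 332542 = 332810$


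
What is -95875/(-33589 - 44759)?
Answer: 95875/78348 ≈ 1.2237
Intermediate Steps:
-95875/(-33589 - 44759) = -95875/(-78348) = -95875*(-1/78348) = 95875/78348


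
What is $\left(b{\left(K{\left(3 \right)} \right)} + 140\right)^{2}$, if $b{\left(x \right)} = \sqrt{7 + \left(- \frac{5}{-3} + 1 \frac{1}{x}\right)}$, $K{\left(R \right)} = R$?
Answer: $20449$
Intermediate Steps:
$b{\left(x \right)} = \sqrt{\frac{26}{3} + \frac{1}{x}}$ ($b{\left(x \right)} = \sqrt{7 + \left(\left(-5\right) \left(- \frac{1}{3}\right) + \frac{1}{x}\right)} = \sqrt{7 + \left(\frac{5}{3} + \frac{1}{x}\right)} = \sqrt{\frac{26}{3} + \frac{1}{x}}$)
$\left(b{\left(K{\left(3 \right)} \right)} + 140\right)^{2} = \left(\frac{\sqrt{78 + \frac{9}{3}}}{3} + 140\right)^{2} = \left(\frac{\sqrt{78 + 9 \cdot \frac{1}{3}}}{3} + 140\right)^{2} = \left(\frac{\sqrt{78 + 3}}{3} + 140\right)^{2} = \left(\frac{\sqrt{81}}{3} + 140\right)^{2} = \left(\frac{1}{3} \cdot 9 + 140\right)^{2} = \left(3 + 140\right)^{2} = 143^{2} = 20449$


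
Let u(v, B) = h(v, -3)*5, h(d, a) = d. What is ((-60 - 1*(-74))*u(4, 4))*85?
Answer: 23800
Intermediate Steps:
u(v, B) = 5*v (u(v, B) = v*5 = 5*v)
((-60 - 1*(-74))*u(4, 4))*85 = ((-60 - 1*(-74))*(5*4))*85 = ((-60 + 74)*20)*85 = (14*20)*85 = 280*85 = 23800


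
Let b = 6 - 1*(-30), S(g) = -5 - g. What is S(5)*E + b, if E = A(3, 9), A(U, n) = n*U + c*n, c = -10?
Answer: 666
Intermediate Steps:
b = 36 (b = 6 + 30 = 36)
A(U, n) = -10*n + U*n (A(U, n) = n*U - 10*n = U*n - 10*n = -10*n + U*n)
E = -63 (E = 9*(-10 + 3) = 9*(-7) = -63)
S(5)*E + b = (-5 - 1*5)*(-63) + 36 = (-5 - 5)*(-63) + 36 = -10*(-63) + 36 = 630 + 36 = 666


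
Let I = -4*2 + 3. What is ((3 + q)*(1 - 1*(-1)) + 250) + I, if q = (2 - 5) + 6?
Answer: 257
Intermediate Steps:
I = -5 (I = -8 + 3 = -5)
q = 3 (q = -3 + 6 = 3)
((3 + q)*(1 - 1*(-1)) + 250) + I = ((3 + 3)*(1 - 1*(-1)) + 250) - 5 = (6*(1 + 1) + 250) - 5 = (6*2 + 250) - 5 = (12 + 250) - 5 = 262 - 5 = 257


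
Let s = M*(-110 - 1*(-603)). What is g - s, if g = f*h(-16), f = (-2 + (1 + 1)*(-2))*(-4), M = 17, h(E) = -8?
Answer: -8573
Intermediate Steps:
s = 8381 (s = 17*(-110 - 1*(-603)) = 17*(-110 + 603) = 17*493 = 8381)
f = 24 (f = (-2 + 2*(-2))*(-4) = (-2 - 4)*(-4) = -6*(-4) = 24)
g = -192 (g = 24*(-8) = -192)
g - s = -192 - 1*8381 = -192 - 8381 = -8573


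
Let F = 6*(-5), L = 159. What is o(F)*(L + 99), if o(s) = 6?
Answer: 1548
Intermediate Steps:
F = -30
o(F)*(L + 99) = 6*(159 + 99) = 6*258 = 1548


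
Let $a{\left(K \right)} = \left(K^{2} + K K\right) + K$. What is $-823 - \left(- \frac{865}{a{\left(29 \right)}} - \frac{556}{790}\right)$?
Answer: $- \frac{555403102}{675845} \approx -821.79$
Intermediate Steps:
$a{\left(K \right)} = K + 2 K^{2}$ ($a{\left(K \right)} = \left(K^{2} + K^{2}\right) + K = 2 K^{2} + K = K + 2 K^{2}$)
$-823 - \left(- \frac{865}{a{\left(29 \right)}} - \frac{556}{790}\right) = -823 - \left(- \frac{865}{29 \left(1 + 2 \cdot 29\right)} - \frac{556}{790}\right) = -823 - \left(- \frac{865}{29 \left(1 + 58\right)} - \frac{278}{395}\right) = -823 - \left(- \frac{865}{29 \cdot 59} - \frac{278}{395}\right) = -823 - \left(- \frac{865}{1711} - \frac{278}{395}\right) = -823 - - \frac{817333}{675845} = -823 + \frac{817333}{675845} = - \frac{555403102}{675845}$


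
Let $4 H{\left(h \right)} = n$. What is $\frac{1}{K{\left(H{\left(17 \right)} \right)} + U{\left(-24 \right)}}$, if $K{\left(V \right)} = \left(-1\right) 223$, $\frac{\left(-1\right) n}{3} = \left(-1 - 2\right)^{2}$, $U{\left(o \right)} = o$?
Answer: $- \frac{1}{247} \approx -0.0040486$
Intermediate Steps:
$n = -27$ ($n = - 3 \left(-1 - 2\right)^{2} = - 3 \left(-3\right)^{2} = \left(-3\right) 9 = -27$)
$H{\left(h \right)} = - \frac{27}{4}$ ($H{\left(h \right)} = \frac{1}{4} \left(-27\right) = - \frac{27}{4}$)
$K{\left(V \right)} = -223$
$\frac{1}{K{\left(H{\left(17 \right)} \right)} + U{\left(-24 \right)}} = \frac{1}{-223 - 24} = \frac{1}{-247} = - \frac{1}{247}$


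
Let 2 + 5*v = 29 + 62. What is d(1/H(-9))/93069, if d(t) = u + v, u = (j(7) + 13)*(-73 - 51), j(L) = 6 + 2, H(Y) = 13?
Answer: -12931/465345 ≈ -0.027788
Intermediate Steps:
v = 89/5 (v = -⅖ + (29 + 62)/5 = -⅖ + (⅕)*91 = -⅖ + 91/5 = 89/5 ≈ 17.800)
j(L) = 8
u = -2604 (u = (8 + 13)*(-73 - 51) = 21*(-124) = -2604)
d(t) = -12931/5 (d(t) = -2604 + 89/5 = -12931/5)
d(1/H(-9))/93069 = -12931/5/93069 = -12931/5*1/93069 = -12931/465345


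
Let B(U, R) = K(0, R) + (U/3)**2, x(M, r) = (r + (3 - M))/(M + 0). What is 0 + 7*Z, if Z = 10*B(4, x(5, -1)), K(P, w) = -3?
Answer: -770/9 ≈ -85.556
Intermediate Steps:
x(M, r) = (3 + r - M)/M
B(U, R) = -3 + U**2/9 (B(U, R) = -3 + (U/3)**2 = -3 + U**2/9)
Z = -110/9 (Z = 10*(-3 + (1/9)*4**2) = 10*(-3 + (1/9)*16) = 10*(-3 + 16/9) = 10*(-11/9) = -110/9 ≈ -12.222)
0 + 7*Z = 0 + 7*(-110/9) = 0 - 770/9 = -770/9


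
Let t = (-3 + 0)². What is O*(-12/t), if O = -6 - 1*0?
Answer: 8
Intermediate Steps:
O = -6 (O = -6 + 0 = -6)
t = 9 (t = (-3)² = 9)
O*(-12/t) = -(-72)/9 = -6*(-4/3) = 8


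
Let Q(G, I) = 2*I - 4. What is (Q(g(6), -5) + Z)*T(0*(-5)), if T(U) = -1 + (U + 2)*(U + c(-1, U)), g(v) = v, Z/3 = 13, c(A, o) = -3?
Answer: -175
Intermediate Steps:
Z = 39 (Z = 3*13 = 39)
Q(G, I) = -4 + 2*I
T(U) = -1 + (-3 + U)*(2 + U) (T(U) = -1 + (U + 2)*(U - 3) = -1 + (2 + U)*(-3 + U) = -1 + (-3 + U)*(2 + U))
(Q(g(6), -5) + Z)*T(0*(-5)) = ((-4 + 2*(-5)) + 39)*(-7 + (0*(-5))**2 - 0*(-5)) = ((-4 - 10) + 39)*(-7 + 0**2 - 1*0) = (-14 + 39)*(-7 + 0 + 0) = 25*(-7) = -175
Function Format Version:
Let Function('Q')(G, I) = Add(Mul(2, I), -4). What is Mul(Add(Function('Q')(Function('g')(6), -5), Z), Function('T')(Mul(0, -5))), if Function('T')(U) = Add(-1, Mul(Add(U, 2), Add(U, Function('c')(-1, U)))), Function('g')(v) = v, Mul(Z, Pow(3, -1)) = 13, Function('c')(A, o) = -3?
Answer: -175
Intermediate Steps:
Z = 39 (Z = Mul(3, 13) = 39)
Function('Q')(G, I) = Add(-4, Mul(2, I))
Function('T')(U) = Add(-1, Mul(Add(-3, U), Add(2, U))) (Function('T')(U) = Add(-1, Mul(Add(U, 2), Add(U, -3))) = Add(-1, Mul(Add(2, U), Add(-3, U))) = Add(-1, Mul(Add(-3, U), Add(2, U))))
Mul(Add(Function('Q')(Function('g')(6), -5), Z), Function('T')(Mul(0, -5))) = Mul(Add(Add(-4, Mul(2, -5)), 39), Add(-7, Pow(Mul(0, -5), 2), Mul(-1, Mul(0, -5)))) = Mul(Add(Add(-4, -10), 39), Add(-7, Pow(0, 2), Mul(-1, 0))) = Mul(Add(-14, 39), Add(-7, 0, 0)) = Mul(25, -7) = -175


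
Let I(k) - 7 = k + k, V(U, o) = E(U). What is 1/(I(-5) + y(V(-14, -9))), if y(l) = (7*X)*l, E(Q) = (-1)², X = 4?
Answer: 1/25 ≈ 0.040000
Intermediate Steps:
E(Q) = 1
V(U, o) = 1
I(k) = 7 + 2*k (I(k) = 7 + (k + k) = 7 + 2*k)
y(l) = 28*l (y(l) = (7*4)*l = 28*l)
1/(I(-5) + y(V(-14, -9))) = 1/((7 + 2*(-5)) + 28*1) = 1/((7 - 10) + 28) = 1/(-3 + 28) = 1/25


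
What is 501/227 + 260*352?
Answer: 20775541/227 ≈ 91522.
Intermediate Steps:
501/227 + 260*352 = 501*(1/227) + 91520 = 501/227 + 91520 = 20775541/227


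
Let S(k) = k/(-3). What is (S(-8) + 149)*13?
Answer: 5915/3 ≈ 1971.7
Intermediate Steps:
S(k) = -k/3 (S(k) = k*(-⅓) = -k/3)
(S(-8) + 149)*13 = (-⅓*(-8) + 149)*13 = (8/3 + 149)*13 = (455/3)*13 = 5915/3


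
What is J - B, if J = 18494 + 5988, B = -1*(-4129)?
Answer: 20353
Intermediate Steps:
B = 4129
J = 24482
J - B = 24482 - 1*4129 = 24482 - 4129 = 20353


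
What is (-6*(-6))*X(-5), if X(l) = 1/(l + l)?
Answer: -18/5 ≈ -3.6000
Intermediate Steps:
X(l) = 1/(2*l)
(-6*(-6))*X(-5) = (-6*(-6))*((1/2)/(-5)) = 36*((1/2)*(-1/5)) = 36*(-1/10) = -18/5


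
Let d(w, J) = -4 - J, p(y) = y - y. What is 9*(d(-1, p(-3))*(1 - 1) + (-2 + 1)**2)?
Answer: 9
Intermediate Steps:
p(y) = 0
9*(d(-1, p(-3))*(1 - 1) + (-2 + 1)**2) = 9*((-4 - 1*0)*(1 - 1) + (-2 + 1)**2) = 9*((-4 + 0)*0 + (-1)**2) = 9*(-4*0 + 1) = 9*(0 + 1) = 9*1 = 9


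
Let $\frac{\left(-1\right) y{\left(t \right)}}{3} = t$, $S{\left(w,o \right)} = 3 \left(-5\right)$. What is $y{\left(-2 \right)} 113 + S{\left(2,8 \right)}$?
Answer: $663$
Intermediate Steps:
$S{\left(w,o \right)} = -15$
$y{\left(t \right)} = - 3 t$
$y{\left(-2 \right)} 113 + S{\left(2,8 \right)} = \left(-3\right) \left(-2\right) 113 - 15 = 6 \cdot 113 - 15 = 678 - 15 = 663$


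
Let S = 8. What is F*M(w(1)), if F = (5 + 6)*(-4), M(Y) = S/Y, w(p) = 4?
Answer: -88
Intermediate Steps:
M(Y) = 8/Y
F = -44 (F = 11*(-4) = -44)
F*M(w(1)) = -352/4 = -44*2 = -88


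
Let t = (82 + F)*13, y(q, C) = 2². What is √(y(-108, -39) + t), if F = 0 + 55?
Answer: √1785 ≈ 42.249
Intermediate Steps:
y(q, C) = 4
F = 55
t = 1781 (t = (82 + 55)*13 = 137*13 = 1781)
√(y(-108, -39) + t) = √(4 + 1781) = √1785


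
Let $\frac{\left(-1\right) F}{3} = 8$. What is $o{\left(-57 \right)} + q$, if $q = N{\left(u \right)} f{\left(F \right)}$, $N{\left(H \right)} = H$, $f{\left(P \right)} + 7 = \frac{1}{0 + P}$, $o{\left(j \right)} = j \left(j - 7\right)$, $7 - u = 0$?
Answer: $\frac{86369}{24} \approx 3598.7$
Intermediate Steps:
$u = 7$ ($u = 7 - 0 = 7 + 0 = 7$)
$o{\left(j \right)} = j \left(-7 + j\right)$
$F = -24$ ($F = \left(-3\right) 8 = -24$)
$f{\left(P \right)} = -7 + \frac{1}{P}$ ($f{\left(P \right)} = -7 + \frac{1}{0 + P} = -7 + \frac{1}{P}$)
$q = - \frac{1183}{24}$ ($q = 7 \left(-7 + \frac{1}{-24}\right) = 7 \left(-7 - \frac{1}{24}\right) = 7 \left(- \frac{169}{24}\right) = - \frac{1183}{24} \approx -49.292$)
$o{\left(-57 \right)} + q = - 57 \left(-7 - 57\right) - \frac{1183}{24} = \left(-57\right) \left(-64\right) - \frac{1183}{24} = 3648 - \frac{1183}{24} = \frac{86369}{24}$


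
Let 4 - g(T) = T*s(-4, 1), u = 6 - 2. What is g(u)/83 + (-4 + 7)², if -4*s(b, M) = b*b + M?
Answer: 768/83 ≈ 9.2530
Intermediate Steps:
s(b, M) = -M/4 - b²/4 (s(b, M) = -(b*b + M)/4 = -(b² + M)/4 = -(M + b²)/4 = -M/4 - b²/4)
u = 4
g(T) = 4 + 17*T/4 (g(T) = 4 - T*(-¼*1 - ¼*(-4)²) = 4 - T*(-¼ - ¼*16) = 4 - T*(-¼ - 4) = 4 - T*(-17)/4 = 4 - (-17)*T/4 = 4 + 17*T/4)
g(u)/83 + (-4 + 7)² = (4 + (17/4)*4)/83 + (-4 + 7)² = (4 + 17)/83 + 3² = (1/83)*21 + 9 = 21/83 + 9 = 768/83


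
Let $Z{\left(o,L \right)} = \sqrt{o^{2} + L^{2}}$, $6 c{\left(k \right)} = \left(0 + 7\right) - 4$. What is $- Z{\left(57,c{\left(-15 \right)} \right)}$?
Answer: $- \frac{\sqrt{12997}}{2} \approx -57.002$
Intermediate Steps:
$c{\left(k \right)} = \frac{1}{2}$ ($c{\left(k \right)} = \frac{\left(0 + 7\right) - 4}{6} = \frac{7 - 4}{6} = \frac{1}{6} \cdot 3 = \frac{1}{2}$)
$Z{\left(o,L \right)} = \sqrt{L^{2} + o^{2}}$
$- Z{\left(57,c{\left(-15 \right)} \right)} = - \sqrt{\left(\frac{1}{2}\right)^{2} + 57^{2}} = - \sqrt{\frac{1}{4} + 3249} = - \sqrt{\frac{12997}{4}} = - \frac{\sqrt{12997}}{2}$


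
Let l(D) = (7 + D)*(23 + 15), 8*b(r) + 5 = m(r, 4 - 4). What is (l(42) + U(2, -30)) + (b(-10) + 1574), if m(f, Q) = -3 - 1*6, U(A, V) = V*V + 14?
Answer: 17393/4 ≈ 4348.3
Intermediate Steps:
U(A, V) = 14 + V**2 (U(A, V) = V**2 + 14 = 14 + V**2)
m(f, Q) = -9 (m(f, Q) = -3 - 6 = -9)
b(r) = -7/4 (b(r) = -5/8 + (1/8)*(-9) = -5/8 - 9/8 = -7/4)
l(D) = 266 + 38*D (l(D) = (7 + D)*38 = 266 + 38*D)
(l(42) + U(2, -30)) + (b(-10) + 1574) = ((266 + 38*42) + (14 + (-30)**2)) + (-7/4 + 1574) = ((266 + 1596) + (14 + 900)) + 6289/4 = (1862 + 914) + 6289/4 = 2776 + 6289/4 = 17393/4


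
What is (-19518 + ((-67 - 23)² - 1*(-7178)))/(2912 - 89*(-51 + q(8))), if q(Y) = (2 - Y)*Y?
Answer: -4240/11723 ≈ -0.36168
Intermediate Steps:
q(Y) = Y*(2 - Y)
(-19518 + ((-67 - 23)² - 1*(-7178)))/(2912 - 89*(-51 + q(8))) = (-19518 + ((-67 - 23)² - 1*(-7178)))/(2912 - 89*(-51 + 8*(2 - 1*8))) = (-19518 + ((-90)² + 7178))/(2912 - 89*(-51 + 8*(2 - 8))) = (-19518 + (8100 + 7178))/(2912 - 89*(-51 + 8*(-6))) = (-19518 + 15278)/(2912 - 89*(-51 - 48)) = -4240/(2912 - 89*(-99)) = -4240/(2912 + 8811) = -4240/11723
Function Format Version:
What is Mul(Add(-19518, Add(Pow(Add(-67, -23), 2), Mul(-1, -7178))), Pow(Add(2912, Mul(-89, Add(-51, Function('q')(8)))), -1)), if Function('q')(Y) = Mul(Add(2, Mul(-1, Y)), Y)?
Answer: Rational(-4240, 11723) ≈ -0.36168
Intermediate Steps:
Function('q')(Y) = Mul(Y, Add(2, Mul(-1, Y)))
Mul(Add(-19518, Add(Pow(Add(-67, -23), 2), Mul(-1, -7178))), Pow(Add(2912, Mul(-89, Add(-51, Function('q')(8)))), -1)) = Mul(Add(-19518, Add(Pow(Add(-67, -23), 2), Mul(-1, -7178))), Pow(Add(2912, Mul(-89, Add(-51, Mul(8, Add(2, Mul(-1, 8)))))), -1)) = Mul(Add(-19518, Add(Pow(-90, 2), 7178)), Pow(Add(2912, Mul(-89, Add(-51, Mul(8, Add(2, -8))))), -1)) = Mul(Add(-19518, Add(8100, 7178)), Pow(Add(2912, Mul(-89, Add(-51, Mul(8, -6)))), -1)) = Mul(Add(-19518, 15278), Pow(Add(2912, Mul(-89, Add(-51, -48))), -1)) = Mul(-4240, Pow(Add(2912, Mul(-89, -99)), -1)) = Mul(-4240, Pow(Add(2912, 8811), -1)) = Mul(-4240, Pow(11723, -1)) = Mul(-4240, Rational(1, 11723)) = Rational(-4240, 11723)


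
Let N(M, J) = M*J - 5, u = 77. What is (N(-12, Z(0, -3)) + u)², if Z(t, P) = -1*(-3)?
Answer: 1296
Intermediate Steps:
Z(t, P) = 3
N(M, J) = -5 + J*M (N(M, J) = J*M - 5 = -5 + J*M)
(N(-12, Z(0, -3)) + u)² = ((-5 + 3*(-12)) + 77)² = ((-5 - 36) + 77)² = (-41 + 77)² = 36² = 1296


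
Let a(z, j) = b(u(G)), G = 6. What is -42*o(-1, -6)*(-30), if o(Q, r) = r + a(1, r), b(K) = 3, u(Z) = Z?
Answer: -3780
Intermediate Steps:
a(z, j) = 3
o(Q, r) = 3 + r (o(Q, r) = r + 3 = 3 + r)
-42*o(-1, -6)*(-30) = -42*(3 - 6)*(-30) = -42*(-3)*(-30) = 126*(-30) = -3780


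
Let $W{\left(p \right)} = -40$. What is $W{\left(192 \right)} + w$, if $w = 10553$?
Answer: $10513$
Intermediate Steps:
$W{\left(192 \right)} + w = -40 + 10553 = 10513$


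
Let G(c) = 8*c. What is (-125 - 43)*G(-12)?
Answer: 16128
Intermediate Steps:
(-125 - 43)*G(-12) = (-125 - 43)*(8*(-12)) = -168*(-96) = 16128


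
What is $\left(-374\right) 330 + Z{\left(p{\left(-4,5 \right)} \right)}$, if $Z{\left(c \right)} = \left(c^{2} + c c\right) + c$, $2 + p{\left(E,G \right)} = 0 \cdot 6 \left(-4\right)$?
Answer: $-123414$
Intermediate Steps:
$p{\left(E,G \right)} = -2$ ($p{\left(E,G \right)} = -2 + 0 \cdot 6 \left(-4\right) = -2 + 0 \left(-4\right) = -2 + 0 = -2$)
$Z{\left(c \right)} = c + 2 c^{2}$ ($Z{\left(c \right)} = \left(c^{2} + c^{2}\right) + c = 2 c^{2} + c = c + 2 c^{2}$)
$\left(-374\right) 330 + Z{\left(p{\left(-4,5 \right)} \right)} = \left(-374\right) 330 - 2 \left(1 + 2 \left(-2\right)\right) = -123420 - 2 \left(1 - 4\right) = -123420 - -6 = -123420 + 6 = -123414$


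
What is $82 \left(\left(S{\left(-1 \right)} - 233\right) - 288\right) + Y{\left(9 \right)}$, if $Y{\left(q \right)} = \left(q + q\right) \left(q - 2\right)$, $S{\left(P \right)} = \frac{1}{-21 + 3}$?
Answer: $- \frac{383405}{9} \approx -42601.0$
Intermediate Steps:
$S{\left(P \right)} = - \frac{1}{18}$ ($S{\left(P \right)} = \frac{1}{-18} = - \frac{1}{18}$)
$Y{\left(q \right)} = 2 q \left(-2 + q\right)$
$82 \left(\left(S{\left(-1 \right)} - 233\right) - 288\right) + Y{\left(9 \right)} = 82 \left(\left(- \frac{1}{18} - 233\right) - 288\right) + 2 \cdot 9 \left(-2 + 9\right) = 82 \left(- \frac{4195}{18} - 288\right) + 2 \cdot 9 \cdot 7 = 82 \left(- \frac{9379}{18}\right) + 126 = - \frac{384539}{9} + 126 = - \frac{383405}{9}$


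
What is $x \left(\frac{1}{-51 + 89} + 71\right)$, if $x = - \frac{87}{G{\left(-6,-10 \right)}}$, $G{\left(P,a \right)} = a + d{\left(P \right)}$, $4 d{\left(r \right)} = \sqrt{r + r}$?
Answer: $\frac{4696260}{7657} + \frac{234813 i \sqrt{3}}{7657} \approx 613.33 + 53.116 i$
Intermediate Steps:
$d{\left(r \right)} = \frac{\sqrt{2} \sqrt{r}}{4}$ ($d{\left(r \right)} = \frac{\sqrt{r + r}}{4} = \frac{\sqrt{2 r}}{4} = \frac{\sqrt{2} \sqrt{r}}{4}$)
$G{\left(P,a \right)} = a + \frac{\sqrt{2} \sqrt{P}}{4}$
$x = - \frac{87}{-10 + \frac{i \sqrt{3}}{2}}$ ($x = - \frac{87}{-10 + \frac{\sqrt{2} \sqrt{-6}}{4}} = - \frac{87}{-10 + \frac{\sqrt{2} i \sqrt{6}}{4}} = - \frac{87}{-10 + \frac{i \sqrt{3}}{2}} \approx 8.6352 + 0.74783 i$)
$x \left(\frac{1}{-51 + 89} + 71\right) = \left(\frac{3480}{403} + \frac{174 i \sqrt{3}}{403}\right) \left(\frac{1}{-51 + 89} + 71\right) = \left(\frac{3480}{403} + \frac{174 i \sqrt{3}}{403}\right) \left(\frac{1}{38} + 71\right) = \left(\frac{3480}{403} + \frac{174 i \sqrt{3}}{403}\right) \frac{2699}{38} = \frac{4696260}{7657} + \frac{234813 i \sqrt{3}}{7657}$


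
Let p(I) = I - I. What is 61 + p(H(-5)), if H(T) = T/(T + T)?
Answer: 61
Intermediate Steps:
H(T) = ½ (H(T) = T/((2*T)) = (1/(2*T))*T = ½)
p(I) = 0
61 + p(H(-5)) = 61 + 0 = 61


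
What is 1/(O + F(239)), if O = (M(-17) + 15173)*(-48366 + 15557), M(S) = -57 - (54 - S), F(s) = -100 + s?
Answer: -1/493611266 ≈ -2.0259e-9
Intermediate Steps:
M(S) = -111 + S (M(S) = -57 + (-54 + S) = -111 + S)
O = -493611405 (O = ((-111 - 17) + 15173)*(-48366 + 15557) = (-128 + 15173)*(-32809) = 15045*(-32809) = -493611405)
1/(O + F(239)) = 1/(-493611405 + (-100 + 239)) = 1/(-493611405 + 139) = 1/(-493611266) = -1/493611266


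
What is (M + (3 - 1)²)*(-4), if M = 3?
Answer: -28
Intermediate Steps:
(M + (3 - 1)²)*(-4) = (3 + (3 - 1)²)*(-4) = (3 + 2²)*(-4) = (3 + 4)*(-4) = 7*(-4) = -28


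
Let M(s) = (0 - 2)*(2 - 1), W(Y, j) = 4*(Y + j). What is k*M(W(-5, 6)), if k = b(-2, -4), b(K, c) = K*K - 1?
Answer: -6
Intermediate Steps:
W(Y, j) = 4*Y + 4*j
M(s) = -2 (M(s) = -2*1 = -2)
b(K, c) = -1 + K² (b(K, c) = K² - 1 = -1 + K²)
k = 3 (k = -1 + (-2)² = -1 + 4 = 3)
k*M(W(-5, 6)) = 3*(-2) = -6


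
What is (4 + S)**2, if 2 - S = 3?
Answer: 9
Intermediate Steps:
S = -1 (S = 2 - 1*3 = 2 - 3 = -1)
(4 + S)**2 = (4 - 1)**2 = 3**2 = 9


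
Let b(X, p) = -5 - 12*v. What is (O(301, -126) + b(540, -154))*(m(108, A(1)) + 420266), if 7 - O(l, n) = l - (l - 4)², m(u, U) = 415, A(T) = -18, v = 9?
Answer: 36936633162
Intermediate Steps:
b(X, p) = -113 (b(X, p) = -5 - 12*9 = -5 - 108 = -113)
O(l, n) = 7 + (-4 + l)² - l (O(l, n) = 7 - (l - (l - 4)²) = 7 - (l - (-4 + l)²) = 7 + ((-4 + l)² - l) = 7 + (-4 + l)² - l)
(O(301, -126) + b(540, -154))*(m(108, A(1)) + 420266) = ((7 + (-4 + 301)² - 1*301) - 113)*(415 + 420266) = ((7 + 297² - 301) - 113)*420681 = ((7 + 88209 - 301) - 113)*420681 = (87915 - 113)*420681 = 87802*420681 = 36936633162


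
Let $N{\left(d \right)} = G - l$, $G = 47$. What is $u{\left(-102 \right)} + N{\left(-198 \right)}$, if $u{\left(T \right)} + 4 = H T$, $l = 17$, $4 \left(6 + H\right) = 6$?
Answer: $485$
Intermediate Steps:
$H = - \frac{9}{2}$ ($H = -6 + \frac{1}{4} \cdot 6 = -6 + \frac{3}{2} = - \frac{9}{2} \approx -4.5$)
$u{\left(T \right)} = -4 - \frac{9 T}{2}$
$N{\left(d \right)} = 30$ ($N{\left(d \right)} = 47 - 17 = 30$)
$u{\left(-102 \right)} + N{\left(-198 \right)} = \left(-4 - -459\right) + 30 = \left(-4 + 459\right) + 30 = 455 + 30 = 485$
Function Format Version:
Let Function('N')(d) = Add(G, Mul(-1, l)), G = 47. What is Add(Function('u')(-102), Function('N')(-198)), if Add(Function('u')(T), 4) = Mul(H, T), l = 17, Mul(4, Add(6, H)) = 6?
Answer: 485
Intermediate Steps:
H = Rational(-9, 2) (H = Add(-6, Mul(Rational(1, 4), 6)) = Add(-6, Rational(3, 2)) = Rational(-9, 2) ≈ -4.5000)
Function('u')(T) = Add(-4, Mul(Rational(-9, 2), T))
Function('N')(d) = 30 (Function('N')(d) = Add(47, Mul(-1, 17)) = Add(47, -17) = 30)
Add(Function('u')(-102), Function('N')(-198)) = Add(Add(-4, Mul(Rational(-9, 2), -102)), 30) = Add(Add(-4, 459), 30) = Add(455, 30) = 485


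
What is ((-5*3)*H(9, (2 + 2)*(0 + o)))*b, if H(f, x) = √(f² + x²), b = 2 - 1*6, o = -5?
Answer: 60*√481 ≈ 1315.9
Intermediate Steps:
b = -4 (b = 2 - 6 = -4)
((-5*3)*H(9, (2 + 2)*(0 + o)))*b = ((-5*3)*√(9² + ((2 + 2)*(0 - 5))²))*(-4) = -15*√(81 + (4*(-5))²)*(-4) = -15*√(81 + (-20)²)*(-4) = -15*√(81 + 400)*(-4) = -15*√481*(-4) = 60*√481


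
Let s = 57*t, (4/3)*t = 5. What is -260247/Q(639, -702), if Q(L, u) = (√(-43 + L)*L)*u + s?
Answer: 32964620/71068707743037 + 46119932352*√149/23689569247679 ≈ 0.023765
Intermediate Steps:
t = 15/4 (t = (¾)*5 = 15/4 ≈ 3.7500)
s = 855/4 (s = 57*(15/4) = 855/4 ≈ 213.75)
Q(L, u) = 855/4 + L*u*√(-43 + L) (Q(L, u) = (√(-43 + L)*L)*u + 855/4 = (L*√(-43 + L))*u + 855/4 = L*u*√(-43 + L) + 855/4 = 855/4 + L*u*√(-43 + L))
-260247/Q(639, -702) = -260247/(855/4 + 639*(-702)*√(-43 + 639)) = -260247/(855/4 + 639*(-702)*√596) = -260247/(855/4 + 639*(-702)*(2*√149)) = -260247/(855/4 - 897156*√149)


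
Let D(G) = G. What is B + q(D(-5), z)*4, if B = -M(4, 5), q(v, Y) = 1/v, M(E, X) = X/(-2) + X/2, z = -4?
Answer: -4/5 ≈ -0.80000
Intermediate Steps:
M(E, X) = 0 (M(E, X) = X*(-1/2) + X*(1/2) = -X/2 + X/2 = 0)
B = 0 (B = -1*0 = 0)
B + q(D(-5), z)*4 = 0 + 4/(-5) = 0 - 1/5*4 = 0 - 4/5 = -4/5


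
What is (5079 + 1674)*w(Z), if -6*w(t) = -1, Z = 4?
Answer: 2251/2 ≈ 1125.5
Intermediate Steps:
w(t) = ⅙ (w(t) = -⅙*(-1) = ⅙)
(5079 + 1674)*w(Z) = (5079 + 1674)*(⅙) = 6753*(⅙) = 2251/2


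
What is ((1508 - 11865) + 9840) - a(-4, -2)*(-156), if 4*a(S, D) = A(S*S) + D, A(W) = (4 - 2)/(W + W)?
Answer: -9481/16 ≈ -592.56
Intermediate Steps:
A(W) = 1/W (A(W) = 2/((2*W)) = 2*(1/(2*W)) = 1/W)
a(S, D) = D/4 + 1/(4*S**2) (a(S, D) = (1/(S*S) + D)/4 = (1/(S**2) + D)/4 = (S**(-2) + D)/4 = (D + S**(-2))/4 = D/4 + 1/(4*S**2))
((1508 - 11865) + 9840) - a(-4, -2)*(-156) = ((1508 - 11865) + 9840) - ((1/4)*(-2) + (1/4)/(-4)**2)*(-156) = (-10357 + 9840) - (-1/2 + (1/4)*(1/16))*(-156) = -517 - (-1/2 + 1/64)*(-156) = -517 - (-31)*(-156)/64 = -517 - 1*1209/16 = -517 - 1209/16 = -9481/16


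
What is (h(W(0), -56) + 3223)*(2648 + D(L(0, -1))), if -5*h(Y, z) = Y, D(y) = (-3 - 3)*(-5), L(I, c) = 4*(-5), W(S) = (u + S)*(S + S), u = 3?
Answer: 8631194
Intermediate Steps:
W(S) = 2*S*(3 + S) (W(S) = (3 + S)*(S + S) = (3 + S)*(2*S) = 2*S*(3 + S))
L(I, c) = -20
D(y) = 30 (D(y) = -6*(-5) = 30)
h(Y, z) = -Y/5
(h(W(0), -56) + 3223)*(2648 + D(L(0, -1))) = (-2*0*(3 + 0)/5 + 3223)*(2648 + 30) = (-2*0*3/5 + 3223)*2678 = (-1/5*0 + 3223)*2678 = (0 + 3223)*2678 = 3223*2678 = 8631194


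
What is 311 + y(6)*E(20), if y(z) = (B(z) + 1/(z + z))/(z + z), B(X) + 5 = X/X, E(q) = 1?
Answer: 44737/144 ≈ 310.67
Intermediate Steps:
B(X) = -4 (B(X) = -5 + X/X = -5 + 1 = -4)
y(z) = (-4 + 1/(2*z))/(2*z) (y(z) = (-4 + 1/(z + z))/(z + z) = (-4 + 1/(2*z))/((2*z)) = (-4 + 1/(2*z))*(1/(2*z)) = (-4 + 1/(2*z))/(2*z))
311 + y(6)*E(20) = 311 + ((1/4)*(1 - 8*6)/6**2)*1 = 311 + ((1/4)*(1/36)*(1 - 48))*1 = 311 + ((1/4)*(1/36)*(-47))*1 = 311 - 47/144*1 = 311 - 47/144 = 44737/144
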